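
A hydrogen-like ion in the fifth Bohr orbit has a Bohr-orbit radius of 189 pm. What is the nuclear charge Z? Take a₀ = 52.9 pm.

r_n = n²a₀/Z ⇒ Z = n²a₀/r = 5² × 52.9 / 189 ≈ 7.00
Z = 7

7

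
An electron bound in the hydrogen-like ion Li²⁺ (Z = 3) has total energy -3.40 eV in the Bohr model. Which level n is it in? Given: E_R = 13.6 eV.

E_n = −E_R Z²/n² ⇒ n² = E_R Z²/(−E_n) = 13.6 × 3² / 3.40 ≈ 36.00
n = 6

6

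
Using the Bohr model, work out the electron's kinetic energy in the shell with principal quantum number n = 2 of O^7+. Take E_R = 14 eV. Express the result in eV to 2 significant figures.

For a Coulomb orbit the virial theorem gives K = −E_n.
E_n = −E_R·Z²/n², so K = E_R·Z²/n² = 14 × 8²/2² = 220 eV

220 eV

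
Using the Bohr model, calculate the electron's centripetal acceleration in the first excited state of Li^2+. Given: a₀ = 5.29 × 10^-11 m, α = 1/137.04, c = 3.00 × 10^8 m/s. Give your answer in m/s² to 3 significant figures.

1.53 × 10^23 m/s²

r = n²a₀/Z = 7.05 × 10^-11 m, v = Zαc/n = 3.28 × 10^6 m/s
a = v²/r = (3.28 × 10^6)² / 7.05 × 10^-11 = 1.53 × 10^23 m/s²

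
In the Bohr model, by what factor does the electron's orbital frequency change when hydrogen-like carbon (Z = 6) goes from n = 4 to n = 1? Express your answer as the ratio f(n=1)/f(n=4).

64

f ∝ Z^2 · n^-3; with Z fixed, f ∝ n^-3.
f(n=1)/f(n=4) = (1/4)^-3 = 64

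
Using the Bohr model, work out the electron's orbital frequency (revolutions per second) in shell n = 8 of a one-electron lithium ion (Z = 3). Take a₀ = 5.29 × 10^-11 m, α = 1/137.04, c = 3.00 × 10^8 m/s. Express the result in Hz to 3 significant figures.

r = n²a₀/Z = 1.13 × 10^-9 m, v = Zαc/n = 8.21 × 10^5 m/s
f = v/(2πr) = 1.16 × 10^14 Hz

1.16 × 10^14 Hz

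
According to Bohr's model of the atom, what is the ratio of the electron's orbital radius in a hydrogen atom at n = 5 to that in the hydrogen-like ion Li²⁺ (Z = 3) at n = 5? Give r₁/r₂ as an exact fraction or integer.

3

r ∝ Z^-1 · n^2
r₁/r₂ = (1/3)^-1 · (5/5)^2 = 3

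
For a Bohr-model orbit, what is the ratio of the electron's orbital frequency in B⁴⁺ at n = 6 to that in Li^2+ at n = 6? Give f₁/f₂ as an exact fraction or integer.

25/9

f ∝ Z^2 · n^-3
f₁/f₂ = (5/3)^2 · (6/6)^-3 = 25/9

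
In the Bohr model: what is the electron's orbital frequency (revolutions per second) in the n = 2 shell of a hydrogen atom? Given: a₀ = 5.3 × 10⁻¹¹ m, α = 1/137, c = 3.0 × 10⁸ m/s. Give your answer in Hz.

r = n²a₀/Z = 2.1 × 10⁻¹⁰ m, v = Zαc/n = 1.1 × 10⁶ m/s
f = v/(2πr) = 8.2 × 10¹⁴ Hz

8.2 × 10¹⁴ Hz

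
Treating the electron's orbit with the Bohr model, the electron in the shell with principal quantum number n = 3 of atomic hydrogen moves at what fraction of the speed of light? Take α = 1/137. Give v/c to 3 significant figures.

v_n = Zαc/n, so v/c = Zα/n = 1 × 0.00730 / 3 = 0.00243

0.00243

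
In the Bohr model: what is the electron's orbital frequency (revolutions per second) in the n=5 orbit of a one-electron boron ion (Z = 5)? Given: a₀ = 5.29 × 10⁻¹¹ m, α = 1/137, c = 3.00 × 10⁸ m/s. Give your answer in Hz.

1.32 × 10¹⁵ Hz

r = n²a₀/Z = 2.64 × 10⁻¹⁰ m, v = Zαc/n = 2.19 × 10⁶ m/s
f = v/(2πr) = 1.32 × 10¹⁵ Hz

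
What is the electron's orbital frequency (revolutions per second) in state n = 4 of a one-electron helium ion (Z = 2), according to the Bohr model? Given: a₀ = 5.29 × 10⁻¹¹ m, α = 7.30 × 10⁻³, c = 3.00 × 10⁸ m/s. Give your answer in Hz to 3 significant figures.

r = n²a₀/Z = 4.23 × 10⁻¹⁰ m, v = Zαc/n = 1.09 × 10⁶ m/s
f = v/(2πr) = 4.12 × 10¹⁴ Hz

4.12 × 10¹⁴ Hz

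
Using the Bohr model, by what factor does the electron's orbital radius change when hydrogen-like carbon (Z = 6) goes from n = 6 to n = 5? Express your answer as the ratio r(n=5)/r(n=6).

25/36

r ∝ Z^-1 · n^2; with Z fixed, r ∝ n^2.
r(n=5)/r(n=6) = (5/6)^2 = 25/36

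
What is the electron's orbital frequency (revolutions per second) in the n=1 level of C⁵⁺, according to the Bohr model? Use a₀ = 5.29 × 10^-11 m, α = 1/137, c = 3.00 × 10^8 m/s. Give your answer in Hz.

2.37 × 10^17 Hz

r = n²a₀/Z = 8.82 × 10^-12 m, v = Zαc/n = 1.31 × 10^7 m/s
f = v/(2πr) = 2.37 × 10^17 Hz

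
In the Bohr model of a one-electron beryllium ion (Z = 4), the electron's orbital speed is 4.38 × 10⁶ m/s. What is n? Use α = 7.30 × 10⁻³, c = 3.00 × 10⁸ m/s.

v_n = Zαc/n ⇒ n = Zαc/v = 4 × 0.00730 × 3.00 × 10⁸ / 4.38 × 10⁶ ≈ 2.00
n = 2

2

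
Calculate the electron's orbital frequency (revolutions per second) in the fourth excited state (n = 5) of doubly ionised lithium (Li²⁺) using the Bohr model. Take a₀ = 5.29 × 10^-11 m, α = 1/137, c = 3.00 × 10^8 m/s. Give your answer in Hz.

4.74 × 10^14 Hz

r = n²a₀/Z = 4.41 × 10^-10 m, v = Zαc/n = 1.31 × 10^6 m/s
f = v/(2πr) = 4.74 × 10^14 Hz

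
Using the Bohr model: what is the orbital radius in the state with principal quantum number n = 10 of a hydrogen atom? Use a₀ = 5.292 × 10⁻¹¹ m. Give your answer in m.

5.292 × 10⁻⁹ m

r_n = n²a₀/Z = 10² × 5.292 × 10⁻¹¹ / 1
    = 100 × 5.292 × 10⁻¹¹ / 1 = 5.292 × 10⁻⁹ m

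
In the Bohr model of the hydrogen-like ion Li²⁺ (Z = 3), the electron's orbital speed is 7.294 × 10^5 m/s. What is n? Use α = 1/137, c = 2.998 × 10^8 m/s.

9

v_n = Zαc/n ⇒ n = Zαc/v = 3 × 0.007299 × 2.998 × 10^8 / 7.294 × 10^5 ≈ 9.00
n = 9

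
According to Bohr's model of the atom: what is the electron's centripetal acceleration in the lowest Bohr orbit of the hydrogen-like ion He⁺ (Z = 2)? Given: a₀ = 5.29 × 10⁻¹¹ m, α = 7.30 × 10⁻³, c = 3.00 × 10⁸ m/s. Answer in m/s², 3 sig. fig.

r = n²a₀/Z = 2.65 × 10⁻¹¹ m, v = Zαc/n = 4.38 × 10⁶ m/s
a = v²/r = (4.38 × 10⁶)² / 2.65 × 10⁻¹¹ = 7.25 × 10²³ m/s²

7.25 × 10²³ m/s²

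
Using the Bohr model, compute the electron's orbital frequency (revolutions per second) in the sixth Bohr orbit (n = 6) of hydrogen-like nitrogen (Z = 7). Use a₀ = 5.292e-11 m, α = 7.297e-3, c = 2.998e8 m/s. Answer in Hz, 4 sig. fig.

r = n²a₀/Z = 2.722e-10 m, v = Zαc/n = 2.552e6 m/s
f = v/(2πr) = 1.493e15 Hz

1.493e15 Hz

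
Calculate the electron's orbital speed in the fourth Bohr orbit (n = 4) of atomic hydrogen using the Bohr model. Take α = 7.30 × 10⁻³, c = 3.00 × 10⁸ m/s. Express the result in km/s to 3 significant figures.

v_n = Zαc/n = 1 × 0.00730 × 3.00 × 10⁸ / 4
    = 548 km/s

548 km/s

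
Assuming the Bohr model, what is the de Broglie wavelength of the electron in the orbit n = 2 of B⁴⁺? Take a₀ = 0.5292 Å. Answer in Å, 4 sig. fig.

The Bohr quantisation condition is nλ = 2πr_n.
r_n = n²a₀/Z = 0.4234 Å
λ = 2πr_n/n = 2π·0.4234/2 = 1.330 Å

1.330 Å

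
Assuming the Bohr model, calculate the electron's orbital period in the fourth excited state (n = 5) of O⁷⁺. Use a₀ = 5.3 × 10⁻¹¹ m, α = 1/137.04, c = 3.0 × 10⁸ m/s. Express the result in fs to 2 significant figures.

0.30 fs

r = n²a₀/Z = 5²·5.3 × 10⁻¹¹/8 = 1.7 × 10⁻¹⁰ m
v = Zαc/n = 8·0.0073·3.0 × 10⁸/5 = 3.5 × 10⁶ m/s
T = 2πr/v = 3.0 × 10⁻¹⁶ s = 0.30 fs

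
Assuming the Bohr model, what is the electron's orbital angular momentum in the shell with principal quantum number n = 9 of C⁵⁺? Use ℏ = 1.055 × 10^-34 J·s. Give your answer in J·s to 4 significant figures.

9.495 × 10^-34 J·s

L_n = nℏ = 9 × 1.055 × 10^-34 = 9.495 × 10^-34 J·s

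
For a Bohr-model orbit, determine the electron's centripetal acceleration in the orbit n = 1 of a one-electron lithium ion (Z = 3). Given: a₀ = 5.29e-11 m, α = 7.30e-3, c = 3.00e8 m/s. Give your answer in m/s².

r = n²a₀/Z = 1.76e-11 m, v = Zαc/n = 6.57e6 m/s
a = v²/r = (6.57e6)² / 1.76e-11 = 2.45e24 m/s²

2.45e24 m/s²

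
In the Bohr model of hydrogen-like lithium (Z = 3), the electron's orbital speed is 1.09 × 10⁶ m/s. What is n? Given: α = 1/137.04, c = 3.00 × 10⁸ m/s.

6

v_n = Zαc/n ⇒ n = Zαc/v = 3 × 0.00730 × 3.00 × 10⁸ / 1.09 × 10⁶ ≈ 6.03
n = 6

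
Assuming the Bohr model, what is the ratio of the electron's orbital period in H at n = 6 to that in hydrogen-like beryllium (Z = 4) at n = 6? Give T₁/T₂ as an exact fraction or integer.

16

T ∝ Z^-2 · n^3
T₁/T₂ = (1/4)^-2 · (6/6)^3 = 16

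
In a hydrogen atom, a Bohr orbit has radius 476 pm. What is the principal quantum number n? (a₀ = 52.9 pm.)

3

r_n = n²a₀/Z ⇒ n² = rZ/a₀ = 476 × 1 / 52.9 ≈ 9.00
n = 3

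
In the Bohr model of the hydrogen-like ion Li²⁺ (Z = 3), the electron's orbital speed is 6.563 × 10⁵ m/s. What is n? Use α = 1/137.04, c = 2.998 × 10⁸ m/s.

10

v_n = Zαc/n ⇒ n = Zαc/v = 3 × 0.007297 × 2.998 × 10⁸ / 6.563 × 10⁵ ≈ 10.00
n = 10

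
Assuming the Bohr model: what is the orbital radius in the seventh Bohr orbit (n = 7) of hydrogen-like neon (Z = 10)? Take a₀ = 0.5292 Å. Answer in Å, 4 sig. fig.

r_n = n²a₀/Z = 7² × 0.5292 / 10
    = 49 × 0.5292 / 10 = 2.593 Å

2.593 Å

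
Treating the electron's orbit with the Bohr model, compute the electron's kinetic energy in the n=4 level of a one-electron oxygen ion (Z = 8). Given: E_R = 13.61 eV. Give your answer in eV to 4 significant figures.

For a Coulomb orbit the virial theorem gives K = −E_n.
E_n = −E_R·Z²/n², so K = E_R·Z²/n² = 13.61 × 8²/4² = 54.44 eV

54.44 eV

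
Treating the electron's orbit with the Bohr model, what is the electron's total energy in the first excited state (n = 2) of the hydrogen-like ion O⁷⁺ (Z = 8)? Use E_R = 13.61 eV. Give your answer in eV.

E_n = −E_R·Z²/n² = −13.61 × 8²/2² = -217.8 eV

-217.8 eV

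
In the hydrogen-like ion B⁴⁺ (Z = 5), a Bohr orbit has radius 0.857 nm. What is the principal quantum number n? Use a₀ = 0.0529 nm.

9

r_n = n²a₀/Z ⇒ n² = rZ/a₀ = 0.857 × 5 / 0.0529 ≈ 81.00
n = 9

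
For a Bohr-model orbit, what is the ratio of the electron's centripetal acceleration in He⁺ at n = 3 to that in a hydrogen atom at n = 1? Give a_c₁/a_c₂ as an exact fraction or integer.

8/81

a_c ∝ Z^3 · n^-4
a_c₁/a_c₂ = (2/1)^3 · (3/1)^-4 = 8/81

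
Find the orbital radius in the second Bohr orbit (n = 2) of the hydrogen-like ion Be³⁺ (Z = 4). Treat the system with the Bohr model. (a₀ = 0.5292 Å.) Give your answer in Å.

r_n = n²a₀/Z = 2² × 0.5292 / 4
    = 4 × 0.5292 / 4 = 0.5292 Å

0.5292 Å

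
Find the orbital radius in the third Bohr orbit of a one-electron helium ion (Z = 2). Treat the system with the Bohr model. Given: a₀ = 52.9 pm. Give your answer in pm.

238 pm

r_n = n²a₀/Z = 3² × 52.9 / 2
    = 9 × 52.9 / 2 = 238 pm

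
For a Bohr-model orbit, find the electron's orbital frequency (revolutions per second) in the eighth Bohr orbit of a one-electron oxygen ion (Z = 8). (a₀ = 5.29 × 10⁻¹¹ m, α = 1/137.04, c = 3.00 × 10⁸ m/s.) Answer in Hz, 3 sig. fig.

8.23 × 10¹⁴ Hz

r = n²a₀/Z = 4.23 × 10⁻¹⁰ m, v = Zαc/n = 2.19 × 10⁶ m/s
f = v/(2πr) = 8.23 × 10¹⁴ Hz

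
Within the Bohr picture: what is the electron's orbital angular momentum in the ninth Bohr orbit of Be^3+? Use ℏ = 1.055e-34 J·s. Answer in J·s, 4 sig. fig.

L_n = nℏ = 9 × 1.055e-34 = 9.495e-34 J·s

9.495e-34 J·s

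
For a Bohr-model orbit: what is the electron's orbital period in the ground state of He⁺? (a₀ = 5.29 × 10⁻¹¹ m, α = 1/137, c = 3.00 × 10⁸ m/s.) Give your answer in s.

r = n²a₀/Z = 1²·5.29 × 10⁻¹¹/2 = 2.65 × 10⁻¹¹ m
v = Zαc/n = 2·0.00730·3.00 × 10⁸/1 = 4.38 × 10⁶ m/s
T = 2πr/v = 3.79 × 10⁻¹⁷ s

3.79 × 10⁻¹⁷ s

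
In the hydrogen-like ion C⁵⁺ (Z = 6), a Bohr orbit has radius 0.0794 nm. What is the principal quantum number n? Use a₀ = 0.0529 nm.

3

r_n = n²a₀/Z ⇒ n² = rZ/a₀ = 0.0794 × 6 / 0.0529 ≈ 9.01
n = 3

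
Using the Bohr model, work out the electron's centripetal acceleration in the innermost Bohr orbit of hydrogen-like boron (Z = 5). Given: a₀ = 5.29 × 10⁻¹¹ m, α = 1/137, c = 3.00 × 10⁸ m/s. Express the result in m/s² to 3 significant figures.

r = n²a₀/Z = 1.06 × 10⁻¹¹ m, v = Zαc/n = 1.09 × 10⁷ m/s
a = v²/r = (1.09 × 10⁷)² / 1.06 × 10⁻¹¹ = 1.13 × 10²⁵ m/s²

1.13 × 10²⁵ m/s²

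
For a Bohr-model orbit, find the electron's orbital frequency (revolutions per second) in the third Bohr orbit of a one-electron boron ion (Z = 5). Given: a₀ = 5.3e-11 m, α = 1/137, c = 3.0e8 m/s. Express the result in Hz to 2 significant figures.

r = n²a₀/Z = 9.5e-11 m, v = Zαc/n = 3.6e6 m/s
f = v/(2πr) = 6.1e15 Hz

6.1e15 Hz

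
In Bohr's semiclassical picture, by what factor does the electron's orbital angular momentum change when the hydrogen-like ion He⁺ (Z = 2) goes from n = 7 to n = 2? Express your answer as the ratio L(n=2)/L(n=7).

2/7

L = nℏ depends only on n, so L ∝ n.
L(n=2)/L(n=7) = (2/7)^1 = 2/7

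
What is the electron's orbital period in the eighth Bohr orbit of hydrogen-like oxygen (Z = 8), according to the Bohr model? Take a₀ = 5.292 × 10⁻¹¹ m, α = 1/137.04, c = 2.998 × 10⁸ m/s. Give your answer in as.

r = n²a₀/Z = 8²·5.292 × 10⁻¹¹/8 = 4.234 × 10⁻¹⁰ m
v = Zαc/n = 8·0.007297·2.998 × 10⁸/8 = 2.188 × 10⁶ m/s
T = 2πr/v = 1.216 × 10⁻¹⁵ s = 1216 as

1216 as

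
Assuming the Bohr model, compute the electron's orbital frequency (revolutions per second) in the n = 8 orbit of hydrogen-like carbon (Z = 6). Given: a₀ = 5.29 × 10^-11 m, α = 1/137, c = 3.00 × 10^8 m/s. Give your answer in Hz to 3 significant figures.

4.63 × 10^14 Hz

r = n²a₀/Z = 5.64 × 10^-10 m, v = Zαc/n = 1.64 × 10^6 m/s
f = v/(2πr) = 4.63 × 10^14 Hz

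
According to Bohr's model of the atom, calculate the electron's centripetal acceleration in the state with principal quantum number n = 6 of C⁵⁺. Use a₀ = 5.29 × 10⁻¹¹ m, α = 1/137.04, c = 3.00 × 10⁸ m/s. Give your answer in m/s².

1.51 × 10²² m/s²

r = n²a₀/Z = 3.17 × 10⁻¹⁰ m, v = Zαc/n = 2.19 × 10⁶ m/s
a = v²/r = (2.19 × 10⁶)² / 3.17 × 10⁻¹⁰ = 1.51 × 10²² m/s²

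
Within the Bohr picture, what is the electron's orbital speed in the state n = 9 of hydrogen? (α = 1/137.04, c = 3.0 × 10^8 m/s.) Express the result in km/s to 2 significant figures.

v_n = Zαc/n = 1 × 0.0073 × 3.0 × 10^8 / 9
    = 240 km/s

240 km/s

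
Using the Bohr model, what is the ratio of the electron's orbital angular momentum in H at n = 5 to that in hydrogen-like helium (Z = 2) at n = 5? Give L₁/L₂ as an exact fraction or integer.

L = nℏ is independent of Z.
L₁/L₂ = n₁/n₂ = 5/5 = 1

1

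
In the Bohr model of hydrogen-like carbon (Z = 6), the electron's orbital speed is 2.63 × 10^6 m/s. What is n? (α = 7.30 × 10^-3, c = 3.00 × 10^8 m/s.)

5

v_n = Zαc/n ⇒ n = Zαc/v = 6 × 0.00730 × 3.00 × 10^8 / 2.63 × 10^6 ≈ 5.00
n = 5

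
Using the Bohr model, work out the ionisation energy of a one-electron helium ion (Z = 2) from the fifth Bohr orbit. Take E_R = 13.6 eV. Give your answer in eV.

E_n = −E_R·Z²/n² = −13.6 × 2²/5² eV = -2.18 eV
Ionisation energy = −E_n = 2.18 eV

2.18 eV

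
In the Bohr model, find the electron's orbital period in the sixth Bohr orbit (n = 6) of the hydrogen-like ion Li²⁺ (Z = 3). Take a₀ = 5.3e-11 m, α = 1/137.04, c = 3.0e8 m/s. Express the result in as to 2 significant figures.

r = n²a₀/Z = 6²·5.3e-11/3 = 6.4e-10 m
v = Zαc/n = 3·0.0073·3.0e8/6 = 1.1e6 m/s
T = 2πr/v = 3.7e-15 s = 3700 as

3700 as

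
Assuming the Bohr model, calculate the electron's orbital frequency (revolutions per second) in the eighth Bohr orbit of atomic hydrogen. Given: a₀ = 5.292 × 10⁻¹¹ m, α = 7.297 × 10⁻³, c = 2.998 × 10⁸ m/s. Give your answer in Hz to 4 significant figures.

r = n²a₀/Z = 3.387 × 10⁻⁹ m, v = Zαc/n = 2.735 × 10⁵ m/s
f = v/(2πr) = 1.285 × 10¹³ Hz

1.285 × 10¹³ Hz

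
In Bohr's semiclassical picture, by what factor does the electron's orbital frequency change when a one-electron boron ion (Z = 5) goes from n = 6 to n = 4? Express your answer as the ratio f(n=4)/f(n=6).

f ∝ Z^2 · n^-3; with Z fixed, f ∝ n^-3.
f(n=4)/f(n=6) = (4/6)^-3 = 27/8

27/8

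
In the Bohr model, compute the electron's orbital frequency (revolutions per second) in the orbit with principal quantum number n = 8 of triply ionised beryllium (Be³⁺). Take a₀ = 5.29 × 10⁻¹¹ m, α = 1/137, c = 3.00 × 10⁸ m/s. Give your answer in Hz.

r = n²a₀/Z = 8.46 × 10⁻¹⁰ m, v = Zαc/n = 1.09 × 10⁶ m/s
f = v/(2πr) = 2.06 × 10¹⁴ Hz

2.06 × 10¹⁴ Hz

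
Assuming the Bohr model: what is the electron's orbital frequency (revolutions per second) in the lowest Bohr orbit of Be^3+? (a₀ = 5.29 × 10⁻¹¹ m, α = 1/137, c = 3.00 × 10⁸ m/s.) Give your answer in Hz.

1.05 × 10¹⁷ Hz

r = n²a₀/Z = 1.32 × 10⁻¹¹ m, v = Zαc/n = 8.76 × 10⁶ m/s
f = v/(2πr) = 1.05 × 10¹⁷ Hz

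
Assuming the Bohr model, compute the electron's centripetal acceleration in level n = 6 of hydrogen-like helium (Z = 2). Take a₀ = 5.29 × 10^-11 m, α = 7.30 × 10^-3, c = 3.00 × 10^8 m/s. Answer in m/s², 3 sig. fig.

r = n²a₀/Z = 9.52 × 10^-10 m, v = Zαc/n = 7.30 × 10^5 m/s
a = v²/r = (7.30 × 10^5)² / 9.52 × 10^-10 = 5.60 × 10^20 m/s²

5.60 × 10^20 m/s²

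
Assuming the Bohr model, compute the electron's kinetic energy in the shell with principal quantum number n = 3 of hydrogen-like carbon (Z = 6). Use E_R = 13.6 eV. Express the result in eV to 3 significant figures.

For a Coulomb orbit the virial theorem gives K = −E_n.
E_n = −E_R·Z²/n², so K = E_R·Z²/n² = 13.6 × 6²/3² = 54.4 eV

54.4 eV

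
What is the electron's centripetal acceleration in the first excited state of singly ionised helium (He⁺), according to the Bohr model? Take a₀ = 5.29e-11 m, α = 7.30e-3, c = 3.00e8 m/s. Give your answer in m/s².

4.53e22 m/s²

r = n²a₀/Z = 1.06e-10 m, v = Zαc/n = 2.19e6 m/s
a = v²/r = (2.19e6)² / 1.06e-10 = 4.53e22 m/s²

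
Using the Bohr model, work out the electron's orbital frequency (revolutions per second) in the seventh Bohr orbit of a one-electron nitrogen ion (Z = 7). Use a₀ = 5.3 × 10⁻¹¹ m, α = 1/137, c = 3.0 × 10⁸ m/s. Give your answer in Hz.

r = n²a₀/Z = 3.7 × 10⁻¹⁰ m, v = Zαc/n = 2.2 × 10⁶ m/s
f = v/(2πr) = 9.4 × 10¹⁴ Hz

9.4 × 10¹⁴ Hz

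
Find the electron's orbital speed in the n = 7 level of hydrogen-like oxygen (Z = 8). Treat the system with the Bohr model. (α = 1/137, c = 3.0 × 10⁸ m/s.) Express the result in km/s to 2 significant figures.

2500 km/s

v_n = Zαc/n = 8 × 0.0073 × 3.0 × 10⁸ / 7
    = 2500 km/s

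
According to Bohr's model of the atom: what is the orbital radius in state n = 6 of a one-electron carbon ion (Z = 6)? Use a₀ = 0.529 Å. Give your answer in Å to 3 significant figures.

3.17 Å

r_n = n²a₀/Z = 6² × 0.529 / 6
    = 36 × 0.529 / 6 = 3.17 Å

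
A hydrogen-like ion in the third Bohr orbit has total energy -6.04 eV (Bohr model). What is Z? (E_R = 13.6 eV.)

E_n = −E_R Z²/n² ⇒ Z² = −E_n n²/E_R = 6.04 × 3² / 13.6 ≈ 4.00
Z = 2

2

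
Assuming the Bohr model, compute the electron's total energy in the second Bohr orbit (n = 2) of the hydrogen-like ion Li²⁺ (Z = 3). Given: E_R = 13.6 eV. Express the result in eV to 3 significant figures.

E_n = −E_R·Z²/n² = −13.6 × 3²/2² = -30.6 eV

-30.6 eV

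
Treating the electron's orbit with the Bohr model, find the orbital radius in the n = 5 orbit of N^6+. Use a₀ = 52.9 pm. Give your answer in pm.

189 pm

r_n = n²a₀/Z = 5² × 52.9 / 7
    = 25 × 52.9 / 7 = 189 pm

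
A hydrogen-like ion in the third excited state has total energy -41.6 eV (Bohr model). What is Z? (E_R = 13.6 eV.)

E_n = −E_R Z²/n² ⇒ Z² = −E_n n²/E_R = 41.6 × 4² / 13.6 ≈ 48.94
Z = 7

7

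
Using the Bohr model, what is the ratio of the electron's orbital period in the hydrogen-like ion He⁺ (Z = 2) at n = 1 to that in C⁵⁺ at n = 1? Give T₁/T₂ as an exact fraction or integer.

T ∝ Z^-2 · n^3
T₁/T₂ = (2/6)^-2 · (1/1)^3 = 9

9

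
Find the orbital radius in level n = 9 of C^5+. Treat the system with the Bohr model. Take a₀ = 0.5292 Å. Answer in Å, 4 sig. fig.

r_n = n²a₀/Z = 9² × 0.5292 / 6
    = 81 × 0.5292 / 6 = 7.144 Å

7.144 Å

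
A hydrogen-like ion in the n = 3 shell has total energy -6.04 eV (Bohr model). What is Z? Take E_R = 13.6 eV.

2

E_n = −E_R Z²/n² ⇒ Z² = −E_n n²/E_R = 6.04 × 3² / 13.6 ≈ 4.00
Z = 2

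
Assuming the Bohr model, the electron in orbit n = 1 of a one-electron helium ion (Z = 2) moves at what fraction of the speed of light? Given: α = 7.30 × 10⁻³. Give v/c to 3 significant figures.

0.0146

v_n = Zαc/n, so v/c = Zα/n = 2 × 0.00730 / 1 = 0.0146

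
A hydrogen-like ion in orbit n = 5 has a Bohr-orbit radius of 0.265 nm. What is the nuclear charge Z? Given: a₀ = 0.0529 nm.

5

r_n = n²a₀/Z ⇒ Z = n²a₀/r = 5² × 0.0529 / 0.265 ≈ 4.99
Z = 5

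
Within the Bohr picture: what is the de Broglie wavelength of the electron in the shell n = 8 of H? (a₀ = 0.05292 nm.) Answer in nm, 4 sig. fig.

2.660 nm

The Bohr quantisation condition is nλ = 2πr_n.
r_n = n²a₀/Z = 3.387 nm
λ = 2πr_n/n = 2π·3.387/8 = 2.660 nm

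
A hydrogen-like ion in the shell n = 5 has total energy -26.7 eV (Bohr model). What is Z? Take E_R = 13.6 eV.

7

E_n = −E_R Z²/n² ⇒ Z² = −E_n n²/E_R = 26.7 × 5² / 13.6 ≈ 49.08
Z = 7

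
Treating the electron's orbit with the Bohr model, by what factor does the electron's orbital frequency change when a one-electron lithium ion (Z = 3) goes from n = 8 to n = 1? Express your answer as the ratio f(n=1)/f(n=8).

f ∝ Z^2 · n^-3; with Z fixed, f ∝ n^-3.
f(n=1)/f(n=8) = (1/8)^-3 = 512

512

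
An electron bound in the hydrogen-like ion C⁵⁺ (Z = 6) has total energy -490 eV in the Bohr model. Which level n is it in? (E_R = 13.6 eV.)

1

E_n = −E_R Z²/n² ⇒ n² = E_R Z²/(−E_n) = 13.6 × 6² / 490 ≈ 1.00
n = 1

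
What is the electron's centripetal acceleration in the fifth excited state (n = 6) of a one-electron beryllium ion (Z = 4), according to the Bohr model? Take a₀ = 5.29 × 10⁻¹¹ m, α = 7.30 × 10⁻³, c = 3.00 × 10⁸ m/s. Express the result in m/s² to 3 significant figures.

r = n²a₀/Z = 4.76 × 10⁻¹⁰ m, v = Zαc/n = 1.46 × 10⁶ m/s
a = v²/r = (1.46 × 10⁶)² / 4.76 × 10⁻¹⁰ = 4.48 × 10²¹ m/s²

4.48 × 10²¹ m/s²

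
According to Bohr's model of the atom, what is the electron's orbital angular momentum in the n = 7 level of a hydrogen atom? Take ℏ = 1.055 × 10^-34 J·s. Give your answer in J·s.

7.385 × 10^-34 J·s

L_n = nℏ = 7 × 1.055 × 10^-34 = 7.385 × 10^-34 J·s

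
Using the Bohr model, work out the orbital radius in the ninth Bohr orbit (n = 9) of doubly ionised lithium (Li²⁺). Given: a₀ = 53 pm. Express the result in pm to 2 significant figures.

r_n = n²a₀/Z = 9² × 53 / 3
    = 81 × 53 / 3 = 1400 pm

1400 pm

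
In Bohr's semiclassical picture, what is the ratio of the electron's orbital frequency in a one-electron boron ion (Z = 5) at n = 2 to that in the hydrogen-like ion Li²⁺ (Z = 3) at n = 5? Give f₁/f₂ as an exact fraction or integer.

3125/72

f ∝ Z^2 · n^-3
f₁/f₂ = (5/3)^2 · (2/5)^-3 = 3125/72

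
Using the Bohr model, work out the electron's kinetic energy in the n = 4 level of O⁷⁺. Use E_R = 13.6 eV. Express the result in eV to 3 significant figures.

For a Coulomb orbit the virial theorem gives K = −E_n.
E_n = −E_R·Z²/n², so K = E_R·Z²/n² = 13.6 × 8²/4² = 54.4 eV

54.4 eV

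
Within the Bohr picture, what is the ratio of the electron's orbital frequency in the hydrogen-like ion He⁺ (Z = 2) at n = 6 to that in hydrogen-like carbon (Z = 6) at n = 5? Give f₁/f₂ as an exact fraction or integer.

f ∝ Z^2 · n^-3
f₁/f₂ = (2/6)^2 · (6/5)^-3 = 125/1944

125/1944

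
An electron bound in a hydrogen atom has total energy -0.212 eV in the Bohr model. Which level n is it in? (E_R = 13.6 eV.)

E_n = −E_R Z²/n² ⇒ n² = E_R Z²/(−E_n) = 13.6 × 1² / 0.212 ≈ 64.15
n = 8

8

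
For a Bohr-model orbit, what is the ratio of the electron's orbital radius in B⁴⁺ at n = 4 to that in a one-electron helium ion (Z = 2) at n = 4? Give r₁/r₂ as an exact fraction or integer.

r ∝ Z^-1 · n^2
r₁/r₂ = (5/2)^-1 · (4/4)^2 = 2/5

2/5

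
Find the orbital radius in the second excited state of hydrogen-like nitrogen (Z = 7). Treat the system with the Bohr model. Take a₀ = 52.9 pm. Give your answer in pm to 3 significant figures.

r_n = n²a₀/Z = 3² × 52.9 / 7
    = 9 × 52.9 / 7 = 68.0 pm

68.0 pm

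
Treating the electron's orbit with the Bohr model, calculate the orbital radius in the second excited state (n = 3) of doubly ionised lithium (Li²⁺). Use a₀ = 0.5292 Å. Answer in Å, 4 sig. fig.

r_n = n²a₀/Z = 3² × 0.5292 / 3
    = 9 × 0.5292 / 3 = 1.588 Å

1.588 Å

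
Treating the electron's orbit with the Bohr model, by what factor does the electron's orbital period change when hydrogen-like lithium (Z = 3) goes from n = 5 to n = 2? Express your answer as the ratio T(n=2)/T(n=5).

8/125

T ∝ Z^-2 · n^3; with Z fixed, T ∝ n^3.
T(n=2)/T(n=5) = (2/5)^3 = 8/125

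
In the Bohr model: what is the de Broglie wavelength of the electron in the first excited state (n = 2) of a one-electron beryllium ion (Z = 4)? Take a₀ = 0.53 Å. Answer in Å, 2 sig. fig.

1.7 Å

The Bohr quantisation condition is nλ = 2πr_n.
r_n = n²a₀/Z = 0.53 Å
λ = 2πr_n/n = 2π·0.53/2 = 1.7 Å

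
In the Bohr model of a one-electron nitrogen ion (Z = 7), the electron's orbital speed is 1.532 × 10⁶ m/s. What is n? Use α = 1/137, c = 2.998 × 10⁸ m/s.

10

v_n = Zαc/n ⇒ n = Zαc/v = 7 × 0.007299 × 2.998 × 10⁸ / 1.532 × 10⁶ ≈ 10.00
n = 10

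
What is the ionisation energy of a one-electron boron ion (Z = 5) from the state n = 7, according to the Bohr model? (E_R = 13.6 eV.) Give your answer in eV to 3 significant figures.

E_n = −E_R·Z²/n² = −13.6 × 5²/7² eV = -6.94 eV
Ionisation energy = −E_n = 6.94 eV

6.94 eV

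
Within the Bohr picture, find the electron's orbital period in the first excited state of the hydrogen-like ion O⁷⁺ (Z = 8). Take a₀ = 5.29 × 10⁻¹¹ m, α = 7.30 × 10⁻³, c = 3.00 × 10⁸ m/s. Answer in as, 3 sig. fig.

r = n²a₀/Z = 2²·5.29 × 10⁻¹¹/8 = 2.65 × 10⁻¹¹ m
v = Zαc/n = 8·0.00730·3.00 × 10⁸/2 = 8.76 × 10⁶ m/s
T = 2πr/v = 1.90 × 10⁻¹⁷ s = 19.0 as

19.0 as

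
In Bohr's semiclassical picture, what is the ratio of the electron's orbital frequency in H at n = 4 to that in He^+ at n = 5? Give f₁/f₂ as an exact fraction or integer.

125/256

f ∝ Z^2 · n^-3
f₁/f₂ = (1/2)^2 · (4/5)^-3 = 125/256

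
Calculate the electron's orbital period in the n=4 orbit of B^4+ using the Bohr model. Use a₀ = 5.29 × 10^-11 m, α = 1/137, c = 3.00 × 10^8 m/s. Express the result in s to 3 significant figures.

3.89 × 10^-16 s

r = n²a₀/Z = 4²·5.29 × 10^-11/5 = 1.69 × 10^-10 m
v = Zαc/n = 5·0.00730·3.00 × 10^8/4 = 2.74 × 10^6 m/s
T = 2πr/v = 3.89 × 10^-16 s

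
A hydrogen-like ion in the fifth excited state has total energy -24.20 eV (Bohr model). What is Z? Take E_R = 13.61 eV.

E_n = −E_R Z²/n² ⇒ Z² = −E_n n²/E_R = 24.20 × 6² / 13.61 ≈ 64.01
Z = 8

8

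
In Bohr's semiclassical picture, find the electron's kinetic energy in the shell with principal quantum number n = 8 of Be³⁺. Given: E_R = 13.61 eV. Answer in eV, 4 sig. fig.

3.402 eV

For a Coulomb orbit the virial theorem gives K = −E_n.
E_n = −E_R·Z²/n², so K = E_R·Z²/n² = 13.61 × 4²/8² = 3.402 eV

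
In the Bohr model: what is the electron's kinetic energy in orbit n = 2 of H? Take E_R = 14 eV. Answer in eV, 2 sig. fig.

For a Coulomb orbit the virial theorem gives K = −E_n.
E_n = −E_R·Z²/n², so K = E_R·Z²/n² = 14 × 1²/2² = 3.5 eV

3.5 eV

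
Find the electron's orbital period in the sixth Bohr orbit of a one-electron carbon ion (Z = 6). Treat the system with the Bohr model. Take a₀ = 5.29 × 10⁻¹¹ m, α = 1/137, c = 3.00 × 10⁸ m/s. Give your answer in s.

9.11 × 10⁻¹⁶ s

r = n²a₀/Z = 6²·5.29 × 10⁻¹¹/6 = 3.17 × 10⁻¹⁰ m
v = Zαc/n = 6·0.00730·3.00 × 10⁸/6 = 2.19 × 10⁶ m/s
T = 2πr/v = 9.11 × 10⁻¹⁶ s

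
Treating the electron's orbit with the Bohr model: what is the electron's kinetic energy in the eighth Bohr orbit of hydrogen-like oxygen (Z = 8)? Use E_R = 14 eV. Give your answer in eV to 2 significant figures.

For a Coulomb orbit the virial theorem gives K = −E_n.
E_n = −E_R·Z²/n², so K = E_R·Z²/n² = 14 × 8²/8² = 14 eV

14 eV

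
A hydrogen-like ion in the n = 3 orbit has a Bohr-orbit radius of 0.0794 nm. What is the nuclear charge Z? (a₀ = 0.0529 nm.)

6

r_n = n²a₀/Z ⇒ Z = n²a₀/r = 3² × 0.0529 / 0.0794 ≈ 6.00
Z = 6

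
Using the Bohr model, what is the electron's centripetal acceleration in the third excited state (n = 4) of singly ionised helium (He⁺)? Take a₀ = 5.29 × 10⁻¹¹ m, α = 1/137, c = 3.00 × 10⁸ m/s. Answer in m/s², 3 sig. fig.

r = n²a₀/Z = 4.23 × 10⁻¹⁰ m, v = Zαc/n = 1.09 × 10⁶ m/s
a = v²/r = (1.09 × 10⁶)² / 4.23 × 10⁻¹⁰ = 2.83 × 10²¹ m/s²

2.83 × 10²¹ m/s²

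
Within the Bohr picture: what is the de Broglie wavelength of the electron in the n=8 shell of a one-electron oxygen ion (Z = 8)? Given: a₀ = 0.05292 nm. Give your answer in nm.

0.3325 nm

The Bohr quantisation condition is nλ = 2πr_n.
r_n = n²a₀/Z = 0.4234 nm
λ = 2πr_n/n = 2π·0.4234/8 = 0.3325 nm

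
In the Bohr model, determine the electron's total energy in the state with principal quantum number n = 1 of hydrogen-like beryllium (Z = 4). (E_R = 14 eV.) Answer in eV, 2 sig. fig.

-220 eV

E_n = −E_R·Z²/n² = −14 × 4²/1² = -220 eV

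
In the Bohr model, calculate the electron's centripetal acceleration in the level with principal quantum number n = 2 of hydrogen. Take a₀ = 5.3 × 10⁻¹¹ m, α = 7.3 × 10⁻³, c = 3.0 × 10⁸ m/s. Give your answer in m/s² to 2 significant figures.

5.7 × 10²¹ m/s²

r = n²a₀/Z = 2.1 × 10⁻¹⁰ m, v = Zαc/n = 1.1 × 10⁶ m/s
a = v²/r = (1.1 × 10⁶)² / 2.1 × 10⁻¹⁰ = 5.7 × 10²¹ m/s²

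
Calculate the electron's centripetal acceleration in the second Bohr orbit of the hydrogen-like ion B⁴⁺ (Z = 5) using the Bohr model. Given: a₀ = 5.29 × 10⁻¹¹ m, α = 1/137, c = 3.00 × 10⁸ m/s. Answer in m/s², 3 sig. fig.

7.08 × 10²³ m/s²

r = n²a₀/Z = 4.23 × 10⁻¹¹ m, v = Zαc/n = 5.47 × 10⁶ m/s
a = v²/r = (5.47 × 10⁶)² / 4.23 × 10⁻¹¹ = 7.08 × 10²³ m/s²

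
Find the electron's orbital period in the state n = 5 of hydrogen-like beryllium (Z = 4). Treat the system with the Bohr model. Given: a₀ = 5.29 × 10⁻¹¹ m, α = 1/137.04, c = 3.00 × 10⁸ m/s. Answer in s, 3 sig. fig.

1.19 × 10⁻¹⁵ s

r = n²a₀/Z = 5²·5.29 × 10⁻¹¹/4 = 3.31 × 10⁻¹⁰ m
v = Zαc/n = 4·0.00730·3.00 × 10⁸/5 = 1.75 × 10⁶ m/s
T = 2πr/v = 1.19 × 10⁻¹⁵ s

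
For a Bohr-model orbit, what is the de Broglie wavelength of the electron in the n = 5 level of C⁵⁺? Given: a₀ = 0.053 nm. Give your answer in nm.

The Bohr quantisation condition is nλ = 2πr_n.
r_n = n²a₀/Z = 0.22 nm
λ = 2πr_n/n = 2π·0.22/5 = 0.28 nm

0.28 nm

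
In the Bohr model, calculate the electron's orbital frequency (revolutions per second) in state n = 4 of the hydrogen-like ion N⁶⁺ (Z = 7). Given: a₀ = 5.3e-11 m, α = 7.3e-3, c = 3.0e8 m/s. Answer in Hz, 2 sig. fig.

r = n²a₀/Z = 1.2e-10 m, v = Zαc/n = 3.8e6 m/s
f = v/(2πr) = 5.0e15 Hz

5.0e15 Hz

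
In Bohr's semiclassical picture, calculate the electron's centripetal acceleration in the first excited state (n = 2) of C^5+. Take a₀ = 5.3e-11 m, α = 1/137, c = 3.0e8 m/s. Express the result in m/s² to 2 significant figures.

1.2e24 m/s²

r = n²a₀/Z = 3.5e-11 m, v = Zαc/n = 6.6e6 m/s
a = v²/r = (6.6e6)² / 3.5e-11 = 1.2e24 m/s²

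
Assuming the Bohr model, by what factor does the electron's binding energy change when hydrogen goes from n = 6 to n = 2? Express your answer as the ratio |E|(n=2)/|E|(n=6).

|E| ∝ Z^2 · n^-2; with Z fixed, |E| ∝ n^-2.
|E|(n=2)/|E|(n=6) = (2/6)^-2 = 9

9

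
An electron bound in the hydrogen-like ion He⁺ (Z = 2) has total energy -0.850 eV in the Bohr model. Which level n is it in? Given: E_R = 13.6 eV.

E_n = −E_R Z²/n² ⇒ n² = E_R Z²/(−E_n) = 13.6 × 2² / 0.850 ≈ 64.00
n = 8

8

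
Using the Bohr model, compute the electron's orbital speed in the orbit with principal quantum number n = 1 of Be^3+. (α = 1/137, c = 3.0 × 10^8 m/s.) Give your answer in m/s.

v_n = Zαc/n = 4 × 0.0073 × 3.0 × 10^8 / 1
    = 8.8 × 10^6 m/s

8.8 × 10^6 m/s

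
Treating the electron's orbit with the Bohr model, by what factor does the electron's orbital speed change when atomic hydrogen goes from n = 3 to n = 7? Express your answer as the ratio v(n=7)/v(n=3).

v ∝ Z^1 · n^-1; with Z fixed, v ∝ n^-1.
v(n=7)/v(n=3) = (7/3)^-1 = 3/7

3/7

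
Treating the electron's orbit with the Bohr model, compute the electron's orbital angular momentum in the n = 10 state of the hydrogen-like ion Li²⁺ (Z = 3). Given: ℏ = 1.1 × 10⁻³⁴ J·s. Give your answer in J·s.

L_n = nℏ = 10 × 1.1 × 10⁻³⁴ = 1.1 × 10⁻³³ J·s

1.1 × 10⁻³³ J·s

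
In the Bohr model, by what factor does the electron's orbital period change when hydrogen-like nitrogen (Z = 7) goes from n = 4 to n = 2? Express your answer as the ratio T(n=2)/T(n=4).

T ∝ Z^-2 · n^3; with Z fixed, T ∝ n^3.
T(n=2)/T(n=4) = (2/4)^3 = 1/8

1/8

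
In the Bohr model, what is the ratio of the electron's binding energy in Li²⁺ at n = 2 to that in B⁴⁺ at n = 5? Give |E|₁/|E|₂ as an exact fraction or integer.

|E| ∝ Z^2 · n^-2
|E|₁/|E|₂ = (3/5)^2 · (2/5)^-2 = 9/4

9/4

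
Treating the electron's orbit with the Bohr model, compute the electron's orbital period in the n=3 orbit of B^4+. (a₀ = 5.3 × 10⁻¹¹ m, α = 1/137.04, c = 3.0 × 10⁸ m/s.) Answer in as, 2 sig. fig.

160 as

r = n²a₀/Z = 3²·5.3 × 10⁻¹¹/5 = 9.5 × 10⁻¹¹ m
v = Zαc/n = 5·0.0073·3.0 × 10⁸/3 = 3.6 × 10⁶ m/s
T = 2πr/v = 1.6 × 10⁻¹⁶ s = 160 as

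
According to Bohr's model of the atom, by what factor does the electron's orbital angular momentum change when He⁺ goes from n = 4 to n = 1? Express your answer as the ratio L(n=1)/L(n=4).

L = nℏ depends only on n, so L ∝ n.
L(n=1)/L(n=4) = (1/4)^1 = 1/4

1/4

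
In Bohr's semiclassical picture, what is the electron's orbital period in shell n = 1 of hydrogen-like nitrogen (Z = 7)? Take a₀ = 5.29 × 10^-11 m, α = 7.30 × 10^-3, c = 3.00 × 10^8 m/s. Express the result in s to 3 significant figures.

r = n²a₀/Z = 1²·5.29 × 10^-11/7 = 7.56 × 10^-12 m
v = Zαc/n = 7·0.00730·3.00 × 10^8/1 = 1.53 × 10^7 m/s
T = 2πr/v = 3.10 × 10^-18 s

3.10 × 10^-18 s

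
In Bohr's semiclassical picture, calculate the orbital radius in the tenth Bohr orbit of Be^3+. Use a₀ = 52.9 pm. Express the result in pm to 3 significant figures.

r_n = n²a₀/Z = 10² × 52.9 / 4
    = 100 × 52.9 / 4 = 1320 pm

1320 pm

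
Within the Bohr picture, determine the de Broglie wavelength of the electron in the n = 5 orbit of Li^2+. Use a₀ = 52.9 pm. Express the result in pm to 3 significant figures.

554 pm

The Bohr quantisation condition is nλ = 2πr_n.
r_n = n²a₀/Z = 441 pm
λ = 2πr_n/n = 2π·441/5 = 554 pm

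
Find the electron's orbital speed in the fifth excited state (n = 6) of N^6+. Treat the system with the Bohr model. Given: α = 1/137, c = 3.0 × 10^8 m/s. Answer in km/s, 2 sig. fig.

2600 km/s

v_n = Zαc/n = 7 × 0.0073 × 3.0 × 10^8 / 6
    = 2600 km/s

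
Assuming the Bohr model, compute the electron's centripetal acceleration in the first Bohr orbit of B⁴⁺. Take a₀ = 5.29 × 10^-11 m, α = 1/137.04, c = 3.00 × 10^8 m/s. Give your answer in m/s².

r = n²a₀/Z = 1.06 × 10^-11 m, v = Zαc/n = 1.09 × 10^7 m/s
a = v²/r = (1.09 × 10^7)² / 1.06 × 10^-11 = 1.13 × 10^25 m/s²

1.13 × 10^25 m/s²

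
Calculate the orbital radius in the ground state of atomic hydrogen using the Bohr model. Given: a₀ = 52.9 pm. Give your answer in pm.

r_n = n²a₀/Z = 1² × 52.9 / 1
    = 1 × 52.9 / 1 = 52.9 pm

52.9 pm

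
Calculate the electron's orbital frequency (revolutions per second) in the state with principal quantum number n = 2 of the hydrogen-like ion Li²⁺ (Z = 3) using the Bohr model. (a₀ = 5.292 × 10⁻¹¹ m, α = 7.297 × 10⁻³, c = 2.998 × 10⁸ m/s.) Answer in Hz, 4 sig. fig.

r = n²a₀/Z = 7.056 × 10⁻¹¹ m, v = Zαc/n = 3.281 × 10⁶ m/s
f = v/(2πr) = 7.402 × 10¹⁵ Hz

7.402 × 10¹⁵ Hz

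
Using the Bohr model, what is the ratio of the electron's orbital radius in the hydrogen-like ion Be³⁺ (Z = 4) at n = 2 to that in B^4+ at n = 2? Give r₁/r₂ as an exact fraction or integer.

5/4

r ∝ Z^-1 · n^2
r₁/r₂ = (4/5)^-1 · (2/2)^2 = 5/4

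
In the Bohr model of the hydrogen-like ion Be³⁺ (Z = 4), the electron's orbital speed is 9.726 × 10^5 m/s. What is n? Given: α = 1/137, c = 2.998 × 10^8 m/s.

9

v_n = Zαc/n ⇒ n = Zαc/v = 4 × 0.007299 × 2.998 × 10^8 / 9.726 × 10^5 ≈ 9.00
n = 9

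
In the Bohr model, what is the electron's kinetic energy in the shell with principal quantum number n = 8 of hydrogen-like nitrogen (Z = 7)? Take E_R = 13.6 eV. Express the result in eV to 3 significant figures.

10.4 eV

For a Coulomb orbit the virial theorem gives K = −E_n.
E_n = −E_R·Z²/n², so K = E_R·Z²/n² = 13.6 × 7²/8² = 10.4 eV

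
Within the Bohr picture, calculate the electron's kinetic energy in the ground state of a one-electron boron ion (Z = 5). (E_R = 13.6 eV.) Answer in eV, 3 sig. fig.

For a Coulomb orbit the virial theorem gives K = −E_n.
E_n = −E_R·Z²/n², so K = E_R·Z²/n² = 13.6 × 5²/1² = 340 eV

340 eV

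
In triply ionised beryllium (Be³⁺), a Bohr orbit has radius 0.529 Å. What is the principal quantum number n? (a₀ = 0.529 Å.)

r_n = n²a₀/Z ⇒ n² = rZ/a₀ = 0.529 × 4 / 0.529 ≈ 4.00
n = 2

2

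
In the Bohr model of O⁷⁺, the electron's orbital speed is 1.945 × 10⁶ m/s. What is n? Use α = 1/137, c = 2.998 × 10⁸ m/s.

v_n = Zαc/n ⇒ n = Zαc/v = 8 × 0.007299 × 2.998 × 10⁸ / 1.945 × 10⁶ ≈ 9.00
n = 9

9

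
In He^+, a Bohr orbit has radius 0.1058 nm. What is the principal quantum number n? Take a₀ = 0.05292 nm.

r_n = n²a₀/Z ⇒ n² = rZ/a₀ = 0.1058 × 2 / 0.05292 ≈ 4.00
n = 2

2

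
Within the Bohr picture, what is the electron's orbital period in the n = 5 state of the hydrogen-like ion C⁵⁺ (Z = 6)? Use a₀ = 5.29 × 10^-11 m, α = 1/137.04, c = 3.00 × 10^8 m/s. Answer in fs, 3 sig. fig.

0.527 fs

r = n²a₀/Z = 5²·5.29 × 10^-11/6 = 2.20 × 10^-10 m
v = Zαc/n = 6·0.00730·3.00 × 10^8/5 = 2.63 × 10^6 m/s
T = 2πr/v = 5.27 × 10^-16 s = 0.527 fs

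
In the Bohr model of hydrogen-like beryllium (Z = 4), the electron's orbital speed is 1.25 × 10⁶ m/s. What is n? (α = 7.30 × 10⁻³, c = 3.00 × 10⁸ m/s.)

7

v_n = Zαc/n ⇒ n = Zαc/v = 4 × 0.00730 × 3.00 × 10⁸ / 1.25 × 10⁶ ≈ 7.01
n = 7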